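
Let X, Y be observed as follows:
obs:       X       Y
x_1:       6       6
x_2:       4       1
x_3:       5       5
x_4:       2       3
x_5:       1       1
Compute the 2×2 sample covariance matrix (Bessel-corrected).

Step 1 — column means:
  mean(X) = (6 + 4 + 5 + 2 + 1) / 5 = 18/5 = 3.6
  mean(Y) = (6 + 1 + 5 + 3 + 1) / 5 = 16/5 = 3.2

Step 2 — sample covariance S[i,j] = (1/(n-1)) · Σ_k (x_{k,i} - mean_i) · (x_{k,j} - mean_j), with n-1 = 4.
  S[X,X] = ((2.4)·(2.4) + (0.4)·(0.4) + (1.4)·(1.4) + (-1.6)·(-1.6) + (-2.6)·(-2.6)) / 4 = 17.2/4 = 4.3
  S[X,Y] = ((2.4)·(2.8) + (0.4)·(-2.2) + (1.4)·(1.8) + (-1.6)·(-0.2) + (-2.6)·(-2.2)) / 4 = 14.4/4 = 3.6
  S[Y,Y] = ((2.8)·(2.8) + (-2.2)·(-2.2) + (1.8)·(1.8) + (-0.2)·(-0.2) + (-2.2)·(-2.2)) / 4 = 20.8/4 = 5.2

S is symmetric (S[j,i] = S[i,j]). Assembling:

S = [[4.3, 3.6],
 [3.6, 5.2]]


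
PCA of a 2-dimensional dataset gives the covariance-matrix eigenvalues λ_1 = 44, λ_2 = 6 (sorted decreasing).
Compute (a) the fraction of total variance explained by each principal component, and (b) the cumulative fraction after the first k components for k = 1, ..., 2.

Step 1 — total variance = trace(Sigma) = Σ λ_i = 44 + 6 = 50.

Step 2 — fraction explained by component i = λ_i / Σ λ:
  PC1: 44/50 = 0.88
  PC2: 6/50 = 0.12

Step 3 — cumulative fraction after k components = (λ_1 + ... + λ_k) / Σ λ:
  k = 1: 44/50 = 0.88
  k = 2: (44 + 6)/50 = 50/50 = 1

Summary (fraction, with percent):

explained: PC1 0.88 (88%), PC2 0.12 (12%);  cumulative: 0.88, 1


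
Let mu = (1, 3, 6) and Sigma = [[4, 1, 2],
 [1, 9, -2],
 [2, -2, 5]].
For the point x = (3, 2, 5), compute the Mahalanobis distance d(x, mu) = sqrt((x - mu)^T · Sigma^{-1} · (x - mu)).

Step 1 — centre the observation: (x - mu) = (2, -1, -1).

Step 2 — invert Sigma (cofactor / det for 3×3, or solve directly):
  Sigma^{-1} = [[0.3565, -0.0783, -0.1739],
 [-0.0783, 0.1391, 0.087],
 [-0.1739, 0.087, 0.3043]].

Step 3 — form the quadratic (x - mu)^T · Sigma^{-1} · (x - mu):
  Sigma^{-1} · (x - mu) = (0.9652, -0.3826, -0.7391).
  (x - mu)^T · [Sigma^{-1} · (x - mu)] = (2)·(0.9652) + (-1)·(-0.3826) + (-1)·(-0.7391) = 3.0522.

Step 4 — take square root: d = √(3.0522) ≈ 1.747.

d(x, mu) = √(3.0522) ≈ 1.747


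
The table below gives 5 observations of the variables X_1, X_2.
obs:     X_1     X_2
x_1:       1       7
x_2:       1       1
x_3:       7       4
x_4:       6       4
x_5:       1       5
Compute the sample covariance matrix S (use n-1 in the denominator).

Step 1 — column means:
  mean(X_1) = (1 + 1 + 7 + 6 + 1) / 5 = 16/5 = 3.2
  mean(X_2) = (7 + 1 + 4 + 4 + 5) / 5 = 21/5 = 4.2

Step 2 — sample covariance S[i,j] = (1/(n-1)) · Σ_k (x_{k,i} - mean_i) · (x_{k,j} - mean_j), with n-1 = 4.
  S[X_1,X_1] = ((-2.2)·(-2.2) + (-2.2)·(-2.2) + (3.8)·(3.8) + (2.8)·(2.8) + (-2.2)·(-2.2)) / 4 = 36.8/4 = 9.2
  S[X_1,X_2] = ((-2.2)·(2.8) + (-2.2)·(-3.2) + (3.8)·(-0.2) + (2.8)·(-0.2) + (-2.2)·(0.8)) / 4 = -2.2/4 = -0.55
  S[X_2,X_2] = ((2.8)·(2.8) + (-3.2)·(-3.2) + (-0.2)·(-0.2) + (-0.2)·(-0.2) + (0.8)·(0.8)) / 4 = 18.8/4 = 4.7

S is symmetric (S[j,i] = S[i,j]). Assembling:

S = [[9.2, -0.55],
 [-0.55, 4.7]]


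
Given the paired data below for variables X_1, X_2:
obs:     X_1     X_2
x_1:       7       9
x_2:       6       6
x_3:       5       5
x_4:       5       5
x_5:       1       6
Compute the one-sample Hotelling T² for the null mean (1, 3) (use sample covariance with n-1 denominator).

Step 1 — sample mean vector:
  mean(X_1) = (7 + 6 + 5 + 5 + 1) / 5 = 24/5 = 4.8
  mean(X_2) = (9 + 6 + 5 + 5 + 6) / 5 = 31/5 = 6.2
  x̄ = (4.8, 6.2),  deviation x̄ - mu_0 = (4.8, 6.2) - (1, 3) = (3.8, 3.2).

Step 2 — sample covariance matrix, S[i,j] = (1/(n-1)) · Σ_k (x_{k,i} - mean_i) · (x_{k,j} - mean_j), divisor n-1 = 4:
  S[X_1,X_1] = ((2.2)·(2.2) + (1.2)·(1.2) + (0.2)·(0.2) + (0.2)·(0.2) + (-3.8)·(-3.8)) / 4 = 20.8/4 = 5.2
  S[X_1,X_2] = ((2.2)·(2.8) + (1.2)·(-0.2) + (0.2)·(-1.2) + (0.2)·(-1.2) + (-3.8)·(-0.2)) / 4 = 6.2/4 = 1.55
  S[X_2,X_2] = ((2.8)·(2.8) + (-0.2)·(-0.2) + (-1.2)·(-1.2) + (-1.2)·(-1.2) + (-0.2)·(-0.2)) / 4 = 10.8/4 = 2.7
  S = [[5.2, 1.55],
 [1.55, 2.7]].

Step 3 — invert S. det(S) = 5.2·2.7 - (1.55)² = 11.6375.
  S^{-1} = (1/det) · [[d, -b], [-b, a]] = [[0.232, -0.1332],
 [-0.1332, 0.4468]].

Step 4 — quadratic form (x̄ - mu_0)^T · S^{-1} · (x̄ - mu_0):
  S^{-1} · (x̄ - mu_0) = (0.4554, 0.9237),
  (x̄ - mu_0)^T · [...] = (3.8)·(0.4554) + (3.2)·(0.9237) = 4.6866.

Step 5 — scale by n: T² = 5 · 4.6866 = 23.4329.

T² ≈ 23.4329


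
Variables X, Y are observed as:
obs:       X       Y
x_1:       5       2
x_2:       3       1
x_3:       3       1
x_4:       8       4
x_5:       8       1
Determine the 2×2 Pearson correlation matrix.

Step 1 — column means:
  mean(X) = (5 + 3 + 3 + 8 + 8) / 5 = 27/5 = 5.4
  mean(Y) = (2 + 1 + 1 + 4 + 1) / 5 = 9/5 = 1.8

Step 2 — sample variances and covariances s[i,j] = (1/(n-1)) · Σ_k (x_{k,i} - mean_i) · (x_{k,j} - mean_j), with n-1 = 4:
  s[X,X] = ((-0.4)·(-0.4) + (-2.4)·(-2.4) + (-2.4)·(-2.4) + (2.6)·(2.6) + (2.6)·(2.6)) / 4 = 25.2/4 = 6.3
  s[X,Y] = ((-0.4)·(0.2) + (-2.4)·(-0.8) + (-2.4)·(-0.8) + (2.6)·(2.2) + (2.6)·(-0.8)) / 4 = 7.4/4 = 1.85
  s[Y,Y] = ((0.2)·(0.2) + (-0.8)·(-0.8) + (-0.8)·(-0.8) + (2.2)·(2.2) + (-0.8)·(-0.8)) / 4 = 6.8/4 = 1.7
  Sample standard deviations s_i = √(s[i,i]):
  s(X) = √(6.3) = 2.51
  s(Y) = √(1.7) = 1.3038

Step 3 — r_{ij} = s_{ij} / (s_i · s_j):
  r[X,X] = 1 (diagonal).
  r[X,Y] = 1.85 / (2.51 · 1.3038) = 1.85 / 3.2726 = 0.5653
  r[Y,Y] = 1 (diagonal).

R is symmetric with unit diagonal. Assembling:

R = [[1, 0.5653],
 [0.5653, 1]]


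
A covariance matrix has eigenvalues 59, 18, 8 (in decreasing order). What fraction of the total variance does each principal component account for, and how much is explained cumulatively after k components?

Step 1 — total variance = trace(Sigma) = Σ λ_i = 59 + 18 + 8 = 85.

Step 2 — fraction explained by component i = λ_i / Σ λ:
  PC1: 59/85 = 0.6941
  PC2: 18/85 = 0.2118
  PC3: 8/85 = 0.0941

Step 3 — cumulative fraction after k components = (λ_1 + ... + λ_k) / Σ λ:
  k = 1: 59/85 = 0.6941
  k = 2: (59 + 18)/85 = 77/85 = 0.9059
  k = 3: (59 + 18 + 8)/85 = 85/85 = 1

Summary (fraction, with percent):

explained: PC1 0.6941 (69.41%), PC2 0.2118 (21.18%), PC3 0.0941 (9.41%);  cumulative: 0.6941, 0.9059, 1


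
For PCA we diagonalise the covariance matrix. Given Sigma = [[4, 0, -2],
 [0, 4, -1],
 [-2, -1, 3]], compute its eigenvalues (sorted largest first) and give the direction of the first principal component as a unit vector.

Step 1 — characteristic polynomial p(λ) = det(λI - Sigma) = λ³ - tr·λ² + c_1·λ - det, where tr = trace, c_1 = sum of the principal 2×2 minors, det = det(Sigma):
  tr = 4 + 4 + 3 = 11,
  c_1 = (4·4 - (0)²) + (4·3 - (-2)²) + (4·3 - (-1)²) = 16 + 8 + 11 = 35,
  det = 4·(4·3 - (-1)²) - (0)·((0)·3 - (-1)·(-2)) + (-2)·((0)·(-1) - 4·(-2)) = 4·(11) - (0)·(-2) + (-2)·(8) = 28.
  So p(λ) = λ³ - 11λ² + 35λ - 28.
Step 2 — look for an integer root (rational root theorem: any rational root is an integer divisor of 28). Testing λ = 4:
  p(4) = 64 - 176 + 140 - 28 = 0  ✓
  Dividing out (λ - 4): p(λ) = (λ - 4)(λ² - 7λ + 7).
Step 3 — remaining eigenvalues from the quadratic λ² - 7λ + 7 = 0:
  Δ = 7² - 4·7 = 49 - 28 = 21,  λ = (7 ± √21)/2 = (7 ± 4.5826)/2 ≈ 5.7913 or 1.2087.
  Sorted: λ_1 = 5.7913,  λ_2 = 4,  λ_3 = 1.2087  (check: sum = 11 = tr ✓).

Step 4 — unit eigenvector for λ_1 ≈ 5.7913: v spans the null space of (Sigma - λ_1 I), whose rows are
  r_1 = (-1.7913, 0, -2),  r_2 = (0, -1.7913, -1),  r_3 = (-2, -1, -2.7913).
  v is orthogonal to every row, so take v ∝ r_1 × r_2 = ((0)·(-1) - (-2)·(-1.7913), (-2)·(0) - (-1.7913)·(-1), (-1.7913)·(-1.7913) - (0)·(0)) ≈ (-3.5826, -1.7913, 3.2087).
  Rescale (multiply by -1 so the first nonzero entry is positive): u = (3.5826, 1.7913, -3.2087).
  ||u|| = √((3.5826)² + (1.7913)² + (-3.2087)²) = √(26.3394) ≈ 5.1322,  v_1 = u/||u|| ≈ (0.6981, 0.349, -0.6252) (||v_1|| = 1).

λ_1 = 5.7913,  λ_2 = 4,  λ_3 = 1.2087;  v_1 ≈ (0.6981, 0.349, -0.6252)


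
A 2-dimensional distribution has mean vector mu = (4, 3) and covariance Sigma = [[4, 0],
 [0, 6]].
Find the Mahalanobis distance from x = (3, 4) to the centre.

Step 1 — centre the observation: (x - mu) = (-1, 1).

Step 2 — invert Sigma. det(Sigma) = 4·6 - (0)² = 24.
  Sigma^{-1} = (1/det) · [[d, -b], [-b, a]] = [[0.25, 0],
 [0, 0.1667]].

Step 3 — form the quadratic (x - mu)^T · Sigma^{-1} · (x - mu):
  Sigma^{-1} · (x - mu) = (-0.25, 0.1667).
  (x - mu)^T · [Sigma^{-1} · (x - mu)] = (-1)·(-0.25) + (1)·(0.1667) = 0.4167.

Step 4 — take square root: d = √(0.4167) ≈ 0.6455.

d(x, mu) = √(0.4167) ≈ 0.6455


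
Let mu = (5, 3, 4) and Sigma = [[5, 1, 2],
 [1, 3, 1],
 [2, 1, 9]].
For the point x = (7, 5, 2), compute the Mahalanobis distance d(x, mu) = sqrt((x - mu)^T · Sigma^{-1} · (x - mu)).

Step 1 — centre the observation: (x - mu) = (2, 2, -2).

Step 2 — invert Sigma (cofactor / det for 3×3, or solve directly):
  Sigma^{-1} = [[0.2301, -0.0619, -0.0442],
 [-0.0619, 0.3628, -0.0265],
 [-0.0442, -0.0265, 0.1239]].

Step 3 — form the quadratic (x - mu)^T · Sigma^{-1} · (x - mu):
  Sigma^{-1} · (x - mu) = (0.4248, 0.6549, -0.3894).
  (x - mu)^T · [Sigma^{-1} · (x - mu)] = (2)·(0.4248) + (2)·(0.6549) + (-2)·(-0.3894) = 2.9381.

Step 4 — take square root: d = √(2.9381) ≈ 1.7141.

d(x, mu) = √(2.9381) ≈ 1.7141


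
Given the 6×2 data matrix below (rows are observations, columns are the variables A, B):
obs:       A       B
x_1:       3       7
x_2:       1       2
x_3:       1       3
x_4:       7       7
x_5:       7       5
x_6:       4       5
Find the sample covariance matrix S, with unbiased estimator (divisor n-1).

Step 1 — column means:
  mean(A) = (3 + 1 + 1 + 7 + 7 + 4) / 6 = 23/6 = 3.8333
  mean(B) = (7 + 2 + 3 + 7 + 5 + 5) / 6 = 29/6 = 4.8333

Step 2 — sample covariance S[i,j] = (1/(n-1)) · Σ_k (x_{k,i} - mean_i) · (x_{k,j} - mean_j), with n-1 = 5.
  S[A,A] = ((-0.8333)·(-0.8333) + (-2.8333)·(-2.8333) + (-2.8333)·(-2.8333) + (3.1667)·(3.1667) + (3.1667)·(3.1667) + (0.1667)·(0.1667)) / 5 = 36.8333/5 = 7.3667
  S[A,B] = ((-0.8333)·(2.1667) + (-2.8333)·(-2.8333) + (-2.8333)·(-1.8333) + (3.1667)·(2.1667) + (3.1667)·(0.1667) + (0.1667)·(0.1667)) / 5 = 18.8333/5 = 3.7667
  S[B,B] = ((2.1667)·(2.1667) + (-2.8333)·(-2.8333) + (-1.8333)·(-1.8333) + (2.1667)·(2.1667) + (0.1667)·(0.1667) + (0.1667)·(0.1667)) / 5 = 20.8333/5 = 4.1667

S is symmetric (S[j,i] = S[i,j]). Assembling:

S = [[7.3667, 3.7667],
 [3.7667, 4.1667]]


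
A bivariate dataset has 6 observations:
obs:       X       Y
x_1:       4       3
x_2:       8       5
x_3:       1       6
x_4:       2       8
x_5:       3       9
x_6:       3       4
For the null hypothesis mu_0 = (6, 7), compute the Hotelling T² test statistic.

Step 1 — sample mean vector:
  mean(X) = (4 + 8 + 1 + 2 + 3 + 3) / 6 = 21/6 = 3.5
  mean(Y) = (3 + 5 + 6 + 8 + 9 + 4) / 6 = 35/6 = 5.8333
  x̄ = (3.5, 5.8333),  deviation x̄ - mu_0 = (3.5, 5.8333) - (6, 7) = (-2.5, -1.1667).

Step 2 — sample covariance matrix, S[i,j] = (1/(n-1)) · Σ_k (x_{k,i} - mean_i) · (x_{k,j} - mean_j), divisor n-1 = 5:
  S[X,X] = ((0.5)·(0.5) + (4.5)·(4.5) + (-2.5)·(-2.5) + (-1.5)·(-1.5) + (-0.5)·(-0.5) + (-0.5)·(-0.5)) / 5 = 29.5/5 = 5.9
  S[X,Y] = ((0.5)·(-2.8333) + (4.5)·(-0.8333) + (-2.5)·(0.1667) + (-1.5)·(2.1667) + (-0.5)·(3.1667) + (-0.5)·(-1.8333)) / 5 = -9.5/5 = -1.9
  S[Y,Y] = ((-2.8333)·(-2.8333) + (-0.8333)·(-0.8333) + (0.1667)·(0.1667) + (2.1667)·(2.1667) + (3.1667)·(3.1667) + (-1.8333)·(-1.8333)) / 5 = 26.8333/5 = 5.3667
  S = [[5.9, -1.9],
 [-1.9, 5.3667]].

Step 3 — invert S. det(S) = 5.9·5.3667 - (-1.9)² = 28.0533.
  S^{-1} = (1/det) · [[d, -b], [-b, a]] = [[0.1913, 0.0677],
 [0.0677, 0.2103]].

Step 4 — quadratic form (x̄ - mu_0)^T · S^{-1} · (x̄ - mu_0):
  S^{-1} · (x̄ - mu_0) = (-0.5573, -0.4147),
  (x̄ - mu_0)^T · [...] = (-2.5)·(-0.5573) + (-1.1667)·(-0.4147) = 1.877.

Step 5 — scale by n: T² = 6 · 1.877 = 11.2619.

T² ≈ 11.2619


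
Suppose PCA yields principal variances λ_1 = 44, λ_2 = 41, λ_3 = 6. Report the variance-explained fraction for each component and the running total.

Step 1 — total variance = trace(Sigma) = Σ λ_i = 44 + 41 + 6 = 91.

Step 2 — fraction explained by component i = λ_i / Σ λ:
  PC1: 44/91 = 0.4835
  PC2: 41/91 = 0.4505
  PC3: 6/91 = 0.0659

Step 3 — cumulative fraction after k components = (λ_1 + ... + λ_k) / Σ λ:
  k = 1: 44/91 = 0.4835
  k = 2: (44 + 41)/91 = 85/91 = 0.9341
  k = 3: (44 + 41 + 6)/91 = 91/91 = 1

Summary (fraction, with percent):

explained: PC1 0.4835 (48.35%), PC2 0.4505 (45.05%), PC3 0.0659 (6.59%);  cumulative: 0.4835, 0.9341, 1


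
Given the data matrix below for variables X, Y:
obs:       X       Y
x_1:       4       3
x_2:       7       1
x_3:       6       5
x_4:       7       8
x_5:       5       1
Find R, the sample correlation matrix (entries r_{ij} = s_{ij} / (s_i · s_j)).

Step 1 — column means:
  mean(X) = (4 + 7 + 6 + 7 + 5) / 5 = 29/5 = 5.8
  mean(Y) = (3 + 1 + 5 + 8 + 1) / 5 = 18/5 = 3.6

Step 2 — sample variances and covariances s[i,j] = (1/(n-1)) · Σ_k (x_{k,i} - mean_i) · (x_{k,j} - mean_j), with n-1 = 4:
  s[X,X] = ((-1.8)·(-1.8) + (1.2)·(1.2) + (0.2)·(0.2) + (1.2)·(1.2) + (-0.8)·(-0.8)) / 4 = 6.8/4 = 1.7
  s[X,Y] = ((-1.8)·(-0.6) + (1.2)·(-2.6) + (0.2)·(1.4) + (1.2)·(4.4) + (-0.8)·(-2.6)) / 4 = 5.6/4 = 1.4
  s[Y,Y] = ((-0.6)·(-0.6) + (-2.6)·(-2.6) + (1.4)·(1.4) + (4.4)·(4.4) + (-2.6)·(-2.6)) / 4 = 35.2/4 = 8.8
  Sample standard deviations s_i = √(s[i,i]):
  s(X) = √(1.7) = 1.3038
  s(Y) = √(8.8) = 2.9665

Step 3 — r_{ij} = s_{ij} / (s_i · s_j):
  r[X,X] = 1 (diagonal).
  r[X,Y] = 1.4 / (1.3038 · 2.9665) = 1.4 / 3.8678 = 0.362
  r[Y,Y] = 1 (diagonal).

R is symmetric with unit diagonal. Assembling:

R = [[1, 0.362],
 [0.362, 1]]


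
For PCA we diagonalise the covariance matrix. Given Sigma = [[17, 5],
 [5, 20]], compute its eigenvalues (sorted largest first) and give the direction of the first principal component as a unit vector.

Step 1 — characteristic polynomial of 2×2 Sigma:
  det(Sigma - λI) = λ² - trace · λ + det = 0.
  trace = 17 + 20 = 37, det = 17·20 - (5)² = 315.
Step 2 — discriminant:
  Δ = trace² - 4·det = 1369 - 1260 = 109.
Step 3 — eigenvalues:
  λ = (trace ± √Δ)/2 = (37 ± 10.4403)/2,
  λ_1 = 23.7202,  λ_2 = 13.2798.

Step 4 — unit eigenvector for λ_1: solve (Sigma - λ_1 I)v = 0. First row:
  (17 - 23.7202)·v_x + (5)·v_y = 0, i.e. (-6.7202)·v_x + (5)·v_y = 0,
  so v ∝ (b, λ_1 - a) = (5, 6.7202) = u.
  ||u|| = √((5)² + (6.7202)²) = √(70.1605) ≈ 8.3762,
  v_1 = u/||u|| ≈ (0.5969, 0.8023) (||v_1|| = 1).

λ_1 = 23.7202,  λ_2 = 13.2798;  v_1 ≈ (0.5969, 0.8023)


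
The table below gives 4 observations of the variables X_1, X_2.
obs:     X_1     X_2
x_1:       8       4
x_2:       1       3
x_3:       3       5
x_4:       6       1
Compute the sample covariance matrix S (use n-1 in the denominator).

Step 1 — column means:
  mean(X_1) = (8 + 1 + 3 + 6) / 4 = 18/4 = 4.5
  mean(X_2) = (4 + 3 + 5 + 1) / 4 = 13/4 = 3.25

Step 2 — sample covariance S[i,j] = (1/(n-1)) · Σ_k (x_{k,i} - mean_i) · (x_{k,j} - mean_j), with n-1 = 3.
  S[X_1,X_1] = ((3.5)·(3.5) + (-3.5)·(-3.5) + (-1.5)·(-1.5) + (1.5)·(1.5)) / 3 = 29/3 = 9.6667
  S[X_1,X_2] = ((3.5)·(0.75) + (-3.5)·(-0.25) + (-1.5)·(1.75) + (1.5)·(-2.25)) / 3 = -2.5/3 = -0.8333
  S[X_2,X_2] = ((0.75)·(0.75) + (-0.25)·(-0.25) + (1.75)·(1.75) + (-2.25)·(-2.25)) / 3 = 8.75/3 = 2.9167

S is symmetric (S[j,i] = S[i,j]). Assembling:

S = [[9.6667, -0.8333],
 [-0.8333, 2.9167]]


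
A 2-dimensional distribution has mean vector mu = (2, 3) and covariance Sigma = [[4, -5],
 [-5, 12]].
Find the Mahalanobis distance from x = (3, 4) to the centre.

Step 1 — centre the observation: (x - mu) = (1, 1).

Step 2 — invert Sigma. det(Sigma) = 4·12 - (-5)² = 23.
  Sigma^{-1} = (1/det) · [[d, -b], [-b, a]] = [[0.5217, 0.2174],
 [0.2174, 0.1739]].

Step 3 — form the quadratic (x - mu)^T · Sigma^{-1} · (x - mu):
  Sigma^{-1} · (x - mu) = (0.7391, 0.3913).
  (x - mu)^T · [Sigma^{-1} · (x - mu)] = (1)·(0.7391) + (1)·(0.3913) = 1.1304.

Step 4 — take square root: d = √(1.1304) ≈ 1.0632.

d(x, mu) = √(1.1304) ≈ 1.0632


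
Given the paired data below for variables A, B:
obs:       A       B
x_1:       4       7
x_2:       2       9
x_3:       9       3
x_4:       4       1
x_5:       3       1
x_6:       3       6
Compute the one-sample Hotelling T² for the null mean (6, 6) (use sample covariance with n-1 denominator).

Step 1 — sample mean vector:
  mean(A) = (4 + 2 + 9 + 4 + 3 + 3) / 6 = 25/6 = 4.1667
  mean(B) = (7 + 9 + 3 + 1 + 1 + 6) / 6 = 27/6 = 4.5
  x̄ = (4.1667, 4.5),  deviation x̄ - mu_0 = (4.1667, 4.5) - (6, 6) = (-1.8333, -1.5).

Step 2 — sample covariance matrix, S[i,j] = (1/(n-1)) · Σ_k (x_{k,i} - mean_i) · (x_{k,j} - mean_j), divisor n-1 = 5:
  S[A,A] = ((-0.1667)·(-0.1667) + (-2.1667)·(-2.1667) + (4.8333)·(4.8333) + (-0.1667)·(-0.1667) + (-1.1667)·(-1.1667) + (-1.1667)·(-1.1667)) / 5 = 30.8333/5 = 6.1667
  S[A,B] = ((-0.1667)·(2.5) + (-2.1667)·(4.5) + (4.8333)·(-1.5) + (-0.1667)·(-3.5) + (-1.1667)·(-3.5) + (-1.1667)·(1.5)) / 5 = -14.5/5 = -2.9
  S[B,B] = ((2.5)·(2.5) + (4.5)·(4.5) + (-1.5)·(-1.5) + (-3.5)·(-3.5) + (-3.5)·(-3.5) + (1.5)·(1.5)) / 5 = 55.5/5 = 11.1
  S = [[6.1667, -2.9],
 [-2.9, 11.1]].

Step 3 — invert S. det(S) = 6.1667·11.1 - (-2.9)² = 60.04.
  S^{-1} = (1/det) · [[d, -b], [-b, a]] = [[0.1849, 0.0483],
 [0.0483, 0.1027]].

Step 4 — quadratic form (x̄ - mu_0)^T · S^{-1} · (x̄ - mu_0):
  S^{-1} · (x̄ - mu_0) = (-0.4114, -0.2426),
  (x̄ - mu_0)^T · [...] = (-1.8333)·(-0.4114) + (-1.5)·(-0.2426) = 1.1181.

Step 5 — scale by n: T² = 6 · 1.1181 = 6.7089.

T² ≈ 6.7089


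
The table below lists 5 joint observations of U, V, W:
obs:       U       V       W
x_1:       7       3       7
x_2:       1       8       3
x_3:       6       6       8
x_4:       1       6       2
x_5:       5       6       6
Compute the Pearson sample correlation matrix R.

Step 1 — column means:
  mean(U) = (7 + 1 + 6 + 1 + 5) / 5 = 20/5 = 4
  mean(V) = (3 + 8 + 6 + 6 + 6) / 5 = 29/5 = 5.8
  mean(W) = (7 + 3 + 8 + 2 + 6) / 5 = 26/5 = 5.2

Step 2 — sample variances and covariances s[i,j] = (1/(n-1)) · Σ_k (x_{k,i} - mean_i) · (x_{k,j} - mean_j), with n-1 = 4:
  s[U,U] = ((3)·(3) + (-3)·(-3) + (2)·(2) + (-3)·(-3) + (1)·(1)) / 4 = 32/4 = 8
  s[U,V] = ((3)·(-2.8) + (-3)·(2.2) + (2)·(0.2) + (-3)·(0.2) + (1)·(0.2)) / 4 = -15/4 = -3.75
  s[U,W] = ((3)·(1.8) + (-3)·(-2.2) + (2)·(2.8) + (-3)·(-3.2) + (1)·(0.8)) / 4 = 28/4 = 7
  s[V,V] = ((-2.8)·(-2.8) + (2.2)·(2.2) + (0.2)·(0.2) + (0.2)·(0.2) + (0.2)·(0.2)) / 4 = 12.8/4 = 3.2
  s[V,W] = ((-2.8)·(1.8) + (2.2)·(-2.2) + (0.2)·(2.8) + (0.2)·(-3.2) + (0.2)·(0.8)) / 4 = -9.8/4 = -2.45
  s[W,W] = ((1.8)·(1.8) + (-2.2)·(-2.2) + (2.8)·(2.8) + (-3.2)·(-3.2) + (0.8)·(0.8)) / 4 = 26.8/4 = 6.7
  Sample standard deviations s_i = √(s[i,i]):
  s(U) = √(8) = 2.8284
  s(V) = √(3.2) = 1.7889
  s(W) = √(6.7) = 2.5884

Step 3 — r_{ij} = s_{ij} / (s_i · s_j):
  r[U,U] = 1 (diagonal).
  r[U,V] = -3.75 / (2.8284 · 1.7889) = -3.75 / 5.0596 = -0.7412
  r[U,W] = 7 / (2.8284 · 2.5884) = 7 / 7.3212 = 0.9561
  r[V,V] = 1 (diagonal).
  r[V,W] = -2.45 / (1.7889 · 2.5884) = -2.45 / 4.6303 = -0.5291
  r[W,W] = 1 (diagonal).

R is symmetric with unit diagonal. Assembling:

R = [[1, -0.7412, 0.9561],
 [-0.7412, 1, -0.5291],
 [0.9561, -0.5291, 1]]


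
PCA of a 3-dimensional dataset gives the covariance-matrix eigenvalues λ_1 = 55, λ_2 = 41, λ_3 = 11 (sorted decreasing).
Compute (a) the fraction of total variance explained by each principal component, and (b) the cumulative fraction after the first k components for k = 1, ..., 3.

Step 1 — total variance = trace(Sigma) = Σ λ_i = 55 + 41 + 11 = 107.

Step 2 — fraction explained by component i = λ_i / Σ λ:
  PC1: 55/107 = 0.514
  PC2: 41/107 = 0.3832
  PC3: 11/107 = 0.1028

Step 3 — cumulative fraction after k components = (λ_1 + ... + λ_k) / Σ λ:
  k = 1: 55/107 = 0.514
  k = 2: (55 + 41)/107 = 96/107 = 0.8972
  k = 3: (55 + 41 + 11)/107 = 107/107 = 1

Summary (fraction, with percent):

explained: PC1 0.514 (51.4%), PC2 0.3832 (38.32%), PC3 0.1028 (10.28%);  cumulative: 0.514, 0.8972, 1


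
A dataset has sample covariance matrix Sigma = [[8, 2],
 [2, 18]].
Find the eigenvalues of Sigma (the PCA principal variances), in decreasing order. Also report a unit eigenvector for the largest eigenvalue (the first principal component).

Step 1 — characteristic polynomial of 2×2 Sigma:
  det(Sigma - λI) = λ² - trace · λ + det = 0.
  trace = 8 + 18 = 26, det = 8·18 - (2)² = 140.
Step 2 — discriminant:
  Δ = trace² - 4·det = 676 - 560 = 116.
Step 3 — eigenvalues:
  λ = (trace ± √Δ)/2 = (26 ± 10.7703)/2,
  λ_1 = 18.3852,  λ_2 = 7.6148.

Step 4 — unit eigenvector for λ_1: solve (Sigma - λ_1 I)v = 0. First row:
  (8 - 18.3852)·v_x + (2)·v_y = 0, i.e. (-10.3852)·v_x + (2)·v_y = 0,
  so v ∝ (b, λ_1 - a) = (2, 10.3852) = u.
  ||u|| = √((2)² + (10.3852)²) = √(111.8516) ≈ 10.576,
  v_1 = u/||u|| ≈ (0.1891, 0.982) (||v_1|| = 1).

λ_1 = 18.3852,  λ_2 = 7.6148;  v_1 ≈ (0.1891, 0.982)


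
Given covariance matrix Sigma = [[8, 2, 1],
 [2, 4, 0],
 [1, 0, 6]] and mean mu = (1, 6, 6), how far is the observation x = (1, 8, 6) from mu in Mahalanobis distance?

Step 1 — centre the observation: (x - mu) = (0, 2, 0).

Step 2 — invert Sigma (cofactor / det for 3×3, or solve directly):
  Sigma^{-1} = [[0.1463, -0.0732, -0.0244],
 [-0.0732, 0.2866, 0.0122],
 [-0.0244, 0.0122, 0.1707]].

Step 3 — form the quadratic (x - mu)^T · Sigma^{-1} · (x - mu):
  Sigma^{-1} · (x - mu) = (-0.1463, 0.5732, 0.0244).
  (x - mu)^T · [Sigma^{-1} · (x - mu)] = (0)·(-0.1463) + (2)·(0.5732) + (0)·(0.0244) = 1.1463.

Step 4 — take square root: d = √(1.1463) ≈ 1.0707.

d(x, mu) = √(1.1463) ≈ 1.0707


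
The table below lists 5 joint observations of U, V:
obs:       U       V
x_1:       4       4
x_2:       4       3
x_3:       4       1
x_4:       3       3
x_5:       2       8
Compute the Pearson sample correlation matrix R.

Step 1 — column means:
  mean(U) = (4 + 4 + 4 + 3 + 2) / 5 = 17/5 = 3.4
  mean(V) = (4 + 3 + 1 + 3 + 8) / 5 = 19/5 = 3.8

Step 2 — sample variances and covariances s[i,j] = (1/(n-1)) · Σ_k (x_{k,i} - mean_i) · (x_{k,j} - mean_j), with n-1 = 4:
  s[U,U] = ((0.6)·(0.6) + (0.6)·(0.6) + (0.6)·(0.6) + (-0.4)·(-0.4) + (-1.4)·(-1.4)) / 4 = 3.2/4 = 0.8
  s[U,V] = ((0.6)·(0.2) + (0.6)·(-0.8) + (0.6)·(-2.8) + (-0.4)·(-0.8) + (-1.4)·(4.2)) / 4 = -7.6/4 = -1.9
  s[V,V] = ((0.2)·(0.2) + (-0.8)·(-0.8) + (-2.8)·(-2.8) + (-0.8)·(-0.8) + (4.2)·(4.2)) / 4 = 26.8/4 = 6.7
  Sample standard deviations s_i = √(s[i,i]):
  s(U) = √(0.8) = 0.8944
  s(V) = √(6.7) = 2.5884

Step 3 — r_{ij} = s_{ij} / (s_i · s_j):
  r[U,U] = 1 (diagonal).
  r[U,V] = -1.9 / (0.8944 · 2.5884) = -1.9 / 2.3152 = -0.8207
  r[V,V] = 1 (diagonal).

R is symmetric with unit diagonal. Assembling:

R = [[1, -0.8207],
 [-0.8207, 1]]


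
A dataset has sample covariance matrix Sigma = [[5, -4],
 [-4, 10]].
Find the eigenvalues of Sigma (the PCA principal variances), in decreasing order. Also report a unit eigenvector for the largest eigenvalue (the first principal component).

Step 1 — characteristic polynomial of 2×2 Sigma:
  det(Sigma - λI) = λ² - trace · λ + det = 0.
  trace = 5 + 10 = 15, det = 5·10 - (-4)² = 34.
Step 2 — discriminant:
  Δ = trace² - 4·det = 225 - 136 = 89.
Step 3 — eigenvalues:
  λ = (trace ± √Δ)/2 = (15 ± 9.434)/2,
  λ_1 = 12.217,  λ_2 = 2.783.

Step 4 — unit eigenvector for λ_1: solve (Sigma - λ_1 I)v = 0. First row:
  (5 - 12.217)·v_x + (-4)·v_y = 0, i.e. (-7.217)·v_x + (-4)·v_y = 0,
  so v ∝ (b, λ_1 - a) = (-4, 7.217); multiply by -1 so the first entry is positive: u = (4, -7.217).
  ||u|| = √((4)² + (-7.217)²) = √(68.085) ≈ 8.2514,
  v_1 = u/||u|| ≈ (0.4848, -0.8746) (||v_1|| = 1).

λ_1 = 12.217,  λ_2 = 2.783;  v_1 ≈ (0.4848, -0.8746)


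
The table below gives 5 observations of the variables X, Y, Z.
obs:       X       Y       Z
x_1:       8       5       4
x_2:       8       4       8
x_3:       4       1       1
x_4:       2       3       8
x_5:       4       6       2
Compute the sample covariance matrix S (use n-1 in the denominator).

Step 1 — column means:
  mean(X) = (8 + 8 + 4 + 2 + 4) / 5 = 26/5 = 5.2
  mean(Y) = (5 + 4 + 1 + 3 + 6) / 5 = 19/5 = 3.8
  mean(Z) = (4 + 8 + 1 + 8 + 2) / 5 = 23/5 = 4.6

Step 2 — sample covariance S[i,j] = (1/(n-1)) · Σ_k (x_{k,i} - mean_i) · (x_{k,j} - mean_j), with n-1 = 4.
  S[X,X] = ((2.8)·(2.8) + (2.8)·(2.8) + (-1.2)·(-1.2) + (-3.2)·(-3.2) + (-1.2)·(-1.2)) / 4 = 28.8/4 = 7.2
  S[X,Y] = ((2.8)·(1.2) + (2.8)·(0.2) + (-1.2)·(-2.8) + (-3.2)·(-0.8) + (-1.2)·(2.2)) / 4 = 7.2/4 = 1.8
  S[X,Z] = ((2.8)·(-0.6) + (2.8)·(3.4) + (-1.2)·(-3.6) + (-3.2)·(3.4) + (-1.2)·(-2.6)) / 4 = 4.4/4 = 1.1
  S[Y,Y] = ((1.2)·(1.2) + (0.2)·(0.2) + (-2.8)·(-2.8) + (-0.8)·(-0.8) + (2.2)·(2.2)) / 4 = 14.8/4 = 3.7
  S[Y,Z] = ((1.2)·(-0.6) + (0.2)·(3.4) + (-2.8)·(-3.6) + (-0.8)·(3.4) + (2.2)·(-2.6)) / 4 = 1.6/4 = 0.4
  S[Z,Z] = ((-0.6)·(-0.6) + (3.4)·(3.4) + (-3.6)·(-3.6) + (3.4)·(3.4) + (-2.6)·(-2.6)) / 4 = 43.2/4 = 10.8

S is symmetric (S[j,i] = S[i,j]). Assembling:

S = [[7.2, 1.8, 1.1],
 [1.8, 3.7, 0.4],
 [1.1, 0.4, 10.8]]


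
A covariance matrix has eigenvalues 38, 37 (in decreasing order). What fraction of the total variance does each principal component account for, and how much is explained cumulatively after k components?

Step 1 — total variance = trace(Sigma) = Σ λ_i = 38 + 37 = 75.

Step 2 — fraction explained by component i = λ_i / Σ λ:
  PC1: 38/75 = 0.5067
  PC2: 37/75 = 0.4933

Step 3 — cumulative fraction after k components = (λ_1 + ... + λ_k) / Σ λ:
  k = 1: 38/75 = 0.5067
  k = 2: (38 + 37)/75 = 75/75 = 1

Summary (fraction, with percent):

explained: PC1 0.5067 (50.67%), PC2 0.4933 (49.33%);  cumulative: 0.5067, 1


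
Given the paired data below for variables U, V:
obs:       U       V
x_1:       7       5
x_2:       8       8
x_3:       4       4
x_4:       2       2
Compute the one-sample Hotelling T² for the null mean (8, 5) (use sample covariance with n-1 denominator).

Step 1 — sample mean vector:
  mean(U) = (7 + 8 + 4 + 2) / 4 = 21/4 = 5.25
  mean(V) = (5 + 8 + 4 + 2) / 4 = 19/4 = 4.75
  x̄ = (5.25, 4.75),  deviation x̄ - mu_0 = (5.25, 4.75) - (8, 5) = (-2.75, -0.25).

Step 2 — sample covariance matrix, S[i,j] = (1/(n-1)) · Σ_k (x_{k,i} - mean_i) · (x_{k,j} - mean_j), divisor n-1 = 3:
  S[U,U] = ((1.75)·(1.75) + (2.75)·(2.75) + (-1.25)·(-1.25) + (-3.25)·(-3.25)) / 3 = 22.75/3 = 7.5833
  S[U,V] = ((1.75)·(0.25) + (2.75)·(3.25) + (-1.25)·(-0.75) + (-3.25)·(-2.75)) / 3 = 19.25/3 = 6.4167
  S[V,V] = ((0.25)·(0.25) + (3.25)·(3.25) + (-0.75)·(-0.75) + (-2.75)·(-2.75)) / 3 = 18.75/3 = 6.25
  S = [[7.5833, 6.4167],
 [6.4167, 6.25]].

Step 3 — invert S. det(S) = 7.5833·6.25 - (6.4167)² = 6.2222.
  S^{-1} = (1/det) · [[d, -b], [-b, a]] = [[1.0045, -1.0312],
 [-1.0312, 1.2187]].

Step 4 — quadratic form (x̄ - mu_0)^T · S^{-1} · (x̄ - mu_0):
  S^{-1} · (x̄ - mu_0) = (-2.5045, 2.5312),
  (x̄ - mu_0)^T · [...] = (-2.75)·(-2.5045) + (-0.25)·(2.5312) = 6.2545.

Step 5 — scale by n: T² = 4 · 6.2545 = 25.0179.

T² ≈ 25.0179


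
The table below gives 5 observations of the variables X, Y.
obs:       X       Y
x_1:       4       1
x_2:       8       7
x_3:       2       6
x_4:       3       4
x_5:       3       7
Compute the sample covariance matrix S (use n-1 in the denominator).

Step 1 — column means:
  mean(X) = (4 + 8 + 2 + 3 + 3) / 5 = 20/5 = 4
  mean(Y) = (1 + 7 + 6 + 4 + 7) / 5 = 25/5 = 5

Step 2 — sample covariance S[i,j] = (1/(n-1)) · Σ_k (x_{k,i} - mean_i) · (x_{k,j} - mean_j), with n-1 = 4.
  S[X,X] = ((0)·(0) + (4)·(4) + (-2)·(-2) + (-1)·(-1) + (-1)·(-1)) / 4 = 22/4 = 5.5
  S[X,Y] = ((0)·(-4) + (4)·(2) + (-2)·(1) + (-1)·(-1) + (-1)·(2)) / 4 = 5/4 = 1.25
  S[Y,Y] = ((-4)·(-4) + (2)·(2) + (1)·(1) + (-1)·(-1) + (2)·(2)) / 4 = 26/4 = 6.5

S is symmetric (S[j,i] = S[i,j]). Assembling:

S = [[5.5, 1.25],
 [1.25, 6.5]]


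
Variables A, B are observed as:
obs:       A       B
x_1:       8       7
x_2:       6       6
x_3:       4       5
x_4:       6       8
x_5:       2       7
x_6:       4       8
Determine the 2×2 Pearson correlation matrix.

Step 1 — column means:
  mean(A) = (8 + 6 + 4 + 6 + 2 + 4) / 6 = 30/6 = 5
  mean(B) = (7 + 6 + 5 + 8 + 7 + 8) / 6 = 41/6 = 6.8333

Step 2 — sample variances and covariances s[i,j] = (1/(n-1)) · Σ_k (x_{k,i} - mean_i) · (x_{k,j} - mean_j), with n-1 = 5:
  s[A,A] = ((3)·(3) + (1)·(1) + (-1)·(-1) + (1)·(1) + (-3)·(-3) + (-1)·(-1)) / 5 = 22/5 = 4.4
  s[A,B] = ((3)·(0.1667) + (1)·(-0.8333) + (-1)·(-1.8333) + (1)·(1.1667) + (-3)·(0.1667) + (-1)·(1.1667)) / 5 = 1/5 = 0.2
  s[B,B] = ((0.1667)·(0.1667) + (-0.8333)·(-0.8333) + (-1.8333)·(-1.8333) + (1.1667)·(1.1667) + (0.1667)·(0.1667) + (1.1667)·(1.1667)) / 5 = 6.8333/5 = 1.3667
  Sample standard deviations s_i = √(s[i,i]):
  s(A) = √(4.4) = 2.0976
  s(B) = √(1.3667) = 1.169

Step 3 — r_{ij} = s_{ij} / (s_i · s_j):
  r[A,A] = 1 (diagonal).
  r[A,B] = 0.2 / (2.0976 · 1.169) = 0.2 / 2.4522 = 0.0816
  r[B,B] = 1 (diagonal).

R is symmetric with unit diagonal. Assembling:

R = [[1, 0.0816],
 [0.0816, 1]]


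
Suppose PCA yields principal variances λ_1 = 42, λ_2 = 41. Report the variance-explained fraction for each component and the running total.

Step 1 — total variance = trace(Sigma) = Σ λ_i = 42 + 41 = 83.

Step 2 — fraction explained by component i = λ_i / Σ λ:
  PC1: 42/83 = 0.506
  PC2: 41/83 = 0.494

Step 3 — cumulative fraction after k components = (λ_1 + ... + λ_k) / Σ λ:
  k = 1: 42/83 = 0.506
  k = 2: (42 + 41)/83 = 83/83 = 1

Summary (fraction, with percent):

explained: PC1 0.506 (50.6%), PC2 0.494 (49.4%);  cumulative: 0.506, 1


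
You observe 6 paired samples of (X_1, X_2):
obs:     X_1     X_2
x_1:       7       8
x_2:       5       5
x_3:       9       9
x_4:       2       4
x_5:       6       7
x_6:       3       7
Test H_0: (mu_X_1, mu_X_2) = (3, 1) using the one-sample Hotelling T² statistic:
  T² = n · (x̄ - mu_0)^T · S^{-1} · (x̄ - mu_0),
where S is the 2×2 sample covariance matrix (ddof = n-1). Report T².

Step 1 — sample mean vector:
  mean(X_1) = (7 + 5 + 9 + 2 + 6 + 3) / 6 = 32/6 = 5.3333
  mean(X_2) = (8 + 5 + 9 + 4 + 7 + 7) / 6 = 40/6 = 6.6667
  x̄ = (5.3333, 6.6667),  deviation x̄ - mu_0 = (5.3333, 6.6667) - (3, 1) = (2.3333, 5.6667).

Step 2 — sample covariance matrix, S[i,j] = (1/(n-1)) · Σ_k (x_{k,i} - mean_i) · (x_{k,j} - mean_j), divisor n-1 = 5:
  S[X_1,X_1] = ((1.6667)·(1.6667) + (-0.3333)·(-0.3333) + (3.6667)·(3.6667) + (-3.3333)·(-3.3333) + (0.6667)·(0.6667) + (-2.3333)·(-2.3333)) / 5 = 33.3333/5 = 6.6667
  S[X_1,X_2] = ((1.6667)·(1.3333) + (-0.3333)·(-1.6667) + (3.6667)·(2.3333) + (-3.3333)·(-2.6667) + (0.6667)·(0.3333) + (-2.3333)·(0.3333)) / 5 = 19.6667/5 = 3.9333
  S[X_2,X_2] = ((1.3333)·(1.3333) + (-1.6667)·(-1.6667) + (2.3333)·(2.3333) + (-2.6667)·(-2.6667) + (0.3333)·(0.3333) + (0.3333)·(0.3333)) / 5 = 17.3333/5 = 3.4667
  S = [[6.6667, 3.9333],
 [3.9333, 3.4667]].

Step 3 — invert S. det(S) = 6.6667·3.4667 - (3.9333)² = 7.64.
  S^{-1} = (1/det) · [[d, -b], [-b, a]] = [[0.4538, -0.5148],
 [-0.5148, 0.8726]].

Step 4 — quadratic form (x̄ - mu_0)^T · S^{-1} · (x̄ - mu_0):
  S^{-1} · (x̄ - mu_0) = (-1.8586, 3.7435),
  (x̄ - mu_0)^T · [...] = (2.3333)·(-1.8586) + (5.6667)·(3.7435) = 16.8761.

Step 5 — scale by n: T² = 6 · 16.8761 = 101.2565.

T² ≈ 101.2565


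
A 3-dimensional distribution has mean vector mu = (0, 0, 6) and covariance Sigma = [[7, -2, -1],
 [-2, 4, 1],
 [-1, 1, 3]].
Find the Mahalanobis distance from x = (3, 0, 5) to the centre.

Step 1 — centre the observation: (x - mu) = (3, 0, -1).

Step 2 — invert Sigma (cofactor / det for 3×3, or solve directly):
  Sigma^{-1} = [[0.1692, 0.0769, 0.0308],
 [0.0769, 0.3077, -0.0769],
 [0.0308, -0.0769, 0.3692]].

Step 3 — form the quadratic (x - mu)^T · Sigma^{-1} · (x - mu):
  Sigma^{-1} · (x - mu) = (0.4769, 0.3077, -0.2769).
  (x - mu)^T · [Sigma^{-1} · (x - mu)] = (3)·(0.4769) + (0)·(0.3077) + (-1)·(-0.2769) = 1.7077.

Step 4 — take square root: d = √(1.7077) ≈ 1.3068.

d(x, mu) = √(1.7077) ≈ 1.3068


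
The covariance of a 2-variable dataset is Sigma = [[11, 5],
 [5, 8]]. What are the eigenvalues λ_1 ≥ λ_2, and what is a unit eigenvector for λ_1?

Step 1 — characteristic polynomial of 2×2 Sigma:
  det(Sigma - λI) = λ² - trace · λ + det = 0.
  trace = 11 + 8 = 19, det = 11·8 - (5)² = 63.
Step 2 — discriminant:
  Δ = trace² - 4·det = 361 - 252 = 109.
Step 3 — eigenvalues:
  λ = (trace ± √Δ)/2 = (19 ± 10.4403)/2,
  λ_1 = 14.7202,  λ_2 = 4.2798.

Step 4 — unit eigenvector for λ_1: solve (Sigma - λ_1 I)v = 0. First row:
  (11 - 14.7202)·v_x + (5)·v_y = 0, i.e. (-3.7202)·v_x + (5)·v_y = 0,
  so v ∝ (b, λ_1 - a) = (5, 3.7202) = u.
  ||u|| = √((5)² + (3.7202)²) = √(38.8395) ≈ 6.2321,
  v_1 = u/||u|| ≈ (0.8023, 0.5969) (||v_1|| = 1).

λ_1 = 14.7202,  λ_2 = 4.2798;  v_1 ≈ (0.8023, 0.5969)


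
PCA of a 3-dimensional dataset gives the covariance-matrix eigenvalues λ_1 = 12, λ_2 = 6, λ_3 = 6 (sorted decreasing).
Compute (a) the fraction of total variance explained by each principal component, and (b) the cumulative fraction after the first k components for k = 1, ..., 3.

Step 1 — total variance = trace(Sigma) = Σ λ_i = 12 + 6 + 6 = 24.

Step 2 — fraction explained by component i = λ_i / Σ λ:
  PC1: 12/24 = 0.5
  PC2: 6/24 = 0.25
  PC3: 6/24 = 0.25

Step 3 — cumulative fraction after k components = (λ_1 + ... + λ_k) / Σ λ:
  k = 1: 12/24 = 0.5
  k = 2: (12 + 6)/24 = 18/24 = 0.75
  k = 3: (12 + 6 + 6)/24 = 24/24 = 1

Summary (fraction, with percent):

explained: PC1 0.5 (50%), PC2 0.25 (25%), PC3 0.25 (25%);  cumulative: 0.5, 0.75, 1


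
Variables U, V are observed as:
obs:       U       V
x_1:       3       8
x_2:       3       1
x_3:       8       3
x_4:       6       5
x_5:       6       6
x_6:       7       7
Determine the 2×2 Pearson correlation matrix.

Step 1 — column means:
  mean(U) = (3 + 3 + 8 + 6 + 6 + 7) / 6 = 33/6 = 5.5
  mean(V) = (8 + 1 + 3 + 5 + 6 + 7) / 6 = 30/6 = 5

Step 2 — sample variances and covariances s[i,j] = (1/(n-1)) · Σ_k (x_{k,i} - mean_i) · (x_{k,j} - mean_j), with n-1 = 5:
  s[U,U] = ((-2.5)·(-2.5) + (-2.5)·(-2.5) + (2.5)·(2.5) + (0.5)·(0.5) + (0.5)·(0.5) + (1.5)·(1.5)) / 5 = 21.5/5 = 4.3
  s[U,V] = ((-2.5)·(3) + (-2.5)·(-4) + (2.5)·(-2) + (0.5)·(0) + (0.5)·(1) + (1.5)·(2)) / 5 = 1/5 = 0.2
  s[V,V] = ((3)·(3) + (-4)·(-4) + (-2)·(-2) + (0)·(0) + (1)·(1) + (2)·(2)) / 5 = 34/5 = 6.8
  Sample standard deviations s_i = √(s[i,i]):
  s(U) = √(4.3) = 2.0736
  s(V) = √(6.8) = 2.6077

Step 3 — r_{ij} = s_{ij} / (s_i · s_j):
  r[U,U] = 1 (diagonal).
  r[U,V] = 0.2 / (2.0736 · 2.6077) = 0.2 / 5.4074 = 0.037
  r[V,V] = 1 (diagonal).

R is symmetric with unit diagonal. Assembling:

R = [[1, 0.037],
 [0.037, 1]]


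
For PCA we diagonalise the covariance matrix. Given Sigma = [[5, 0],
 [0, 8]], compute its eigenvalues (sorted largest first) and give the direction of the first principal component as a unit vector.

Step 1 — characteristic polynomial of 2×2 Sigma:
  det(Sigma - λI) = λ² - trace · λ + det = 0.
  trace = 5 + 8 = 13, det = 5·8 - (0)² = 40.
Step 2 — discriminant:
  Δ = trace² - 4·det = 169 - 160 = 9.
Step 3 — eigenvalues:
  λ = (trace ± √Δ)/2 = (13 ± 3)/2,
  λ_1 = 8,  λ_2 = 5.

Step 4 — unit eigenvector for λ_1: Sigma is diagonal, so its eigenvectors are the coordinate axes. λ_1 = 8 is the diagonal entry on the second coordinate axis, hence
  v_1 = (0, 1) (||v_1|| = 1).

λ_1 = 8,  λ_2 = 5;  v_1 ≈ (0, 1)


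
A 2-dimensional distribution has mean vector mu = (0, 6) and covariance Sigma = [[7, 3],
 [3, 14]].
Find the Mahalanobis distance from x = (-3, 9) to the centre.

Step 1 — centre the observation: (x - mu) = (-3, 3).

Step 2 — invert Sigma. det(Sigma) = 7·14 - (3)² = 89.
  Sigma^{-1} = (1/det) · [[d, -b], [-b, a]] = [[0.1573, -0.0337],
 [-0.0337, 0.0787]].

Step 3 — form the quadratic (x - mu)^T · Sigma^{-1} · (x - mu):
  Sigma^{-1} · (x - mu) = (-0.573, 0.3371).
  (x - mu)^T · [Sigma^{-1} · (x - mu)] = (-3)·(-0.573) + (3)·(0.3371) = 2.7303.

Step 4 — take square root: d = √(2.7303) ≈ 1.6524.

d(x, mu) = √(2.7303) ≈ 1.6524


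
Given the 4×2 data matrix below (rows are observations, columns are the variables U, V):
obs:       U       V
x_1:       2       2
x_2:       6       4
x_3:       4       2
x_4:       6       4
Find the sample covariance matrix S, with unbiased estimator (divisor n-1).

Step 1 — column means:
  mean(U) = (2 + 6 + 4 + 6) / 4 = 18/4 = 4.5
  mean(V) = (2 + 4 + 2 + 4) / 4 = 12/4 = 3

Step 2 — sample covariance S[i,j] = (1/(n-1)) · Σ_k (x_{k,i} - mean_i) · (x_{k,j} - mean_j), with n-1 = 3.
  S[U,U] = ((-2.5)·(-2.5) + (1.5)·(1.5) + (-0.5)·(-0.5) + (1.5)·(1.5)) / 3 = 11/3 = 3.6667
  S[U,V] = ((-2.5)·(-1) + (1.5)·(1) + (-0.5)·(-1) + (1.5)·(1)) / 3 = 6/3 = 2
  S[V,V] = ((-1)·(-1) + (1)·(1) + (-1)·(-1) + (1)·(1)) / 3 = 4/3 = 1.3333

S is symmetric (S[j,i] = S[i,j]). Assembling:

S = [[3.6667, 2],
 [2, 1.3333]]


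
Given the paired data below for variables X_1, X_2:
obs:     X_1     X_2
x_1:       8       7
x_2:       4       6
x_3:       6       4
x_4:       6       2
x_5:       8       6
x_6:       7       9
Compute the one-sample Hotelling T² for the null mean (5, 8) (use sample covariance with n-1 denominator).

Step 1 — sample mean vector:
  mean(X_1) = (8 + 4 + 6 + 6 + 8 + 7) / 6 = 39/6 = 6.5
  mean(X_2) = (7 + 6 + 4 + 2 + 6 + 9) / 6 = 34/6 = 5.6667
  x̄ = (6.5, 5.6667),  deviation x̄ - mu_0 = (6.5, 5.6667) - (5, 8) = (1.5, -2.3333).

Step 2 — sample covariance matrix, S[i,j] = (1/(n-1)) · Σ_k (x_{k,i} - mean_i) · (x_{k,j} - mean_j), divisor n-1 = 5:
  S[X_1,X_1] = ((1.5)·(1.5) + (-2.5)·(-2.5) + (-0.5)·(-0.5) + (-0.5)·(-0.5) + (1.5)·(1.5) + (0.5)·(0.5)) / 5 = 11.5/5 = 2.3
  S[X_1,X_2] = ((1.5)·(1.3333) + (-2.5)·(0.3333) + (-0.5)·(-1.6667) + (-0.5)·(-3.6667) + (1.5)·(0.3333) + (0.5)·(3.3333)) / 5 = 6/5 = 1.2
  S[X_2,X_2] = ((1.3333)·(1.3333) + (0.3333)·(0.3333) + (-1.6667)·(-1.6667) + (-3.6667)·(-3.6667) + (0.3333)·(0.3333) + (3.3333)·(3.3333)) / 5 = 29.3333/5 = 5.8667
  S = [[2.3, 1.2],
 [1.2, 5.8667]].

Step 3 — invert S. det(S) = 2.3·5.8667 - (1.2)² = 12.0533.
  S^{-1} = (1/det) · [[d, -b], [-b, a]] = [[0.4867, -0.0996],
 [-0.0996, 0.1908]].

Step 4 — quadratic form (x̄ - mu_0)^T · S^{-1} · (x̄ - mu_0):
  S^{-1} · (x̄ - mu_0) = (0.9624, -0.5946),
  (x̄ - mu_0)^T · [...] = (1.5)·(0.9624) + (-2.3333)·(-0.5946) = 2.8309.

Step 5 — scale by n: T² = 6 · 2.8309 = 16.9856.

T² ≈ 16.9856


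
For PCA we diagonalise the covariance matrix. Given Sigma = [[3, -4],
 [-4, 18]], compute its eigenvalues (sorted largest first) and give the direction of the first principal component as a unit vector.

Step 1 — characteristic polynomial of 2×2 Sigma:
  det(Sigma - λI) = λ² - trace · λ + det = 0.
  trace = 3 + 18 = 21, det = 3·18 - (-4)² = 38.
Step 2 — discriminant:
  Δ = trace² - 4·det = 441 - 152 = 289.
Step 3 — eigenvalues:
  λ = (trace ± √Δ)/2 = (21 ± 17)/2,
  λ_1 = 19,  λ_2 = 2.

Step 4 — unit eigenvector for λ_1: solve (Sigma - λ_1 I)v = 0. First row:
  (3 - 19)·v_x + (-4)·v_y = 0, i.e. (-16)·v_x + (-4)·v_y = 0,
  so v ∝ (b, λ_1 - a) = (-4, 16); multiply by -1 so the first entry is positive: u = (4, -16).
  ||u|| = √((4)² + (-16)²) = √(272) ≈ 16.4924,
  v_1 = u/||u|| ≈ (0.2425, -0.9701) (||v_1|| = 1).

λ_1 = 19,  λ_2 = 2;  v_1 ≈ (0.2425, -0.9701)
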